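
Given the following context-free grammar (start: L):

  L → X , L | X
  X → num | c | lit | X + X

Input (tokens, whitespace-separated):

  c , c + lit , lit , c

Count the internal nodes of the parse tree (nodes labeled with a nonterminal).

[L [X c] , [L [X [X c] + [X lit]] , [L [X lit] , [L [X c]]]]]

10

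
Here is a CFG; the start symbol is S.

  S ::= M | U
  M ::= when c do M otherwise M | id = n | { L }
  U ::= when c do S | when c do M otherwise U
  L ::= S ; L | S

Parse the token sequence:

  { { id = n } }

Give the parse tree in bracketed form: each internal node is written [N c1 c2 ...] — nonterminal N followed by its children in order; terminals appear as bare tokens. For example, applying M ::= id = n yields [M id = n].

S
M
{ L }
{ S }
{ M }
{ { L } }
{ { S } }
{ { M } }
{ { id = n } }

[S [M { [L [S [M { [L [S [M id = n]]] }]]] }]]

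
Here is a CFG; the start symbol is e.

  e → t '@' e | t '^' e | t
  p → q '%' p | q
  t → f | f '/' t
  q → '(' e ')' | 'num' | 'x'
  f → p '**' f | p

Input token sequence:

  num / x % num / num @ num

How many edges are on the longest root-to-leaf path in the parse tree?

7

[e [t [f [p [q num]]] / [t [f [p [q x] % [p [q num]]]] / [t [f [p [q num]]]]]] @ [e [t [f [p [q num]]]]]]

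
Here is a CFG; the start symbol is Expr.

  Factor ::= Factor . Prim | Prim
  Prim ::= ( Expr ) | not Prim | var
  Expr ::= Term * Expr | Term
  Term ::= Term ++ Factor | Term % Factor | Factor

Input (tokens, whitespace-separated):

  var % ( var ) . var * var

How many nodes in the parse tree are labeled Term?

4

[Expr [Term [Term [Factor [Prim var]]] % [Factor [Factor [Prim ( [Expr [Term [Factor [Prim var]]]] )]] . [Prim var]]] * [Expr [Term [Factor [Prim var]]]]]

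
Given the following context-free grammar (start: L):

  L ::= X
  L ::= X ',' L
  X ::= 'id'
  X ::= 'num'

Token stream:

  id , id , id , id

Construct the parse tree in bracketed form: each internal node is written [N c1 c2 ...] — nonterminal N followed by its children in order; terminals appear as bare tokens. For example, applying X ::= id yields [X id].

L
X , L
id , L
id , X , L
id , id , L
id , id , X , L
id , id , id , L
id , id , id , X
id , id , id , id

[L [X id] , [L [X id] , [L [X id] , [L [X id]]]]]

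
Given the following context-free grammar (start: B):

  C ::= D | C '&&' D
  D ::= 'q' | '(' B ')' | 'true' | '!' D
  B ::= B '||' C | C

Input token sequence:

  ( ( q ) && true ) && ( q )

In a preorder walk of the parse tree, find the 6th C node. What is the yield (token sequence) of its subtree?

[B [C [C [D ( [B [C [C [D ( [B [C [D q]]] )]] && [D true]]] )]] && [D ( [B [C [D q]]] )]]]

q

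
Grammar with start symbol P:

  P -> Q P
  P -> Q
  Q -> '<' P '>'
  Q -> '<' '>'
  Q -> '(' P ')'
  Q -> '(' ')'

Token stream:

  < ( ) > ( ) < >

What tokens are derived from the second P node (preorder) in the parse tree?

[P [Q < [P [Q ( )]] >] [P [Q ( )] [P [Q < >]]]]

( )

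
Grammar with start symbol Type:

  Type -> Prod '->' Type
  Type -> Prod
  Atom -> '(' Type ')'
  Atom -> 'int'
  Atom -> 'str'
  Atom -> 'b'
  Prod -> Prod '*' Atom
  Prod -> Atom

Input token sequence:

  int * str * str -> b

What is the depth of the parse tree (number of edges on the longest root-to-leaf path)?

5

[Type [Prod [Prod [Prod [Atom int]] * [Atom str]] * [Atom str]] -> [Type [Prod [Atom b]]]]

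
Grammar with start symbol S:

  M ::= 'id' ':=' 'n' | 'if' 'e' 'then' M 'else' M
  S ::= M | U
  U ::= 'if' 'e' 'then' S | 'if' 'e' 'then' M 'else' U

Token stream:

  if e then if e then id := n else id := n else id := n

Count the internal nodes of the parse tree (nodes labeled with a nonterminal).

[S [M if e then [M if e then [M id := n] else [M id := n]] else [M id := n]]]

6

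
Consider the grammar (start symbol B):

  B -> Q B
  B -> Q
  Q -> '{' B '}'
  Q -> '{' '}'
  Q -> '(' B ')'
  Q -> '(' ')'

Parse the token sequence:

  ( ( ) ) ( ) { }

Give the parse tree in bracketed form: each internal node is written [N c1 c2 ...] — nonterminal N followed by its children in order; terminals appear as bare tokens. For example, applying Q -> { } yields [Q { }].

[B [Q ( [B [Q ( )]] )] [B [Q ( )] [B [Q { }]]]]

B
Q B
( B ) B
( Q ) B
( ( ) ) B
( ( ) ) Q B
( ( ) ) ( ) B
( ( ) ) ( ) Q
( ( ) ) ( ) { }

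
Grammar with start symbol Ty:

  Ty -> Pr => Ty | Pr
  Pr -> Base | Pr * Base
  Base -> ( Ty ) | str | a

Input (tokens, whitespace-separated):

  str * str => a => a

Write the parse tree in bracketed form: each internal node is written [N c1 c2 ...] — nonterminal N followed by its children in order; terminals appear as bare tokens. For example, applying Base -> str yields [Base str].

[Ty [Pr [Pr [Base str]] * [Base str]] => [Ty [Pr [Base a]] => [Ty [Pr [Base a]]]]]

Ty
Pr => Ty
Pr * Base => Ty
Base * Base => Ty
str * Base => Ty
str * str => Ty
str * str => Pr => Ty
str * str => Base => Ty
str * str => a => Ty
str * str => a => Pr
str * str => a => Base
str * str => a => a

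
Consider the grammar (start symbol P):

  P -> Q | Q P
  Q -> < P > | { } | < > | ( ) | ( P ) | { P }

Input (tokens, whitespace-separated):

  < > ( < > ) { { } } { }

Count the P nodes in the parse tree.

[P [Q < >] [P [Q ( [P [Q < >]] )] [P [Q { [P [Q { }]] }] [P [Q { }]]]]]

6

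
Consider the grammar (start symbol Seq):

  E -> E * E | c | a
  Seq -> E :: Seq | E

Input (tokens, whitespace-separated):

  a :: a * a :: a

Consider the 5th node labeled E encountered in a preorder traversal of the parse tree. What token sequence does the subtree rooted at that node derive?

a

[Seq [E a] :: [Seq [E [E a] * [E a]] :: [Seq [E a]]]]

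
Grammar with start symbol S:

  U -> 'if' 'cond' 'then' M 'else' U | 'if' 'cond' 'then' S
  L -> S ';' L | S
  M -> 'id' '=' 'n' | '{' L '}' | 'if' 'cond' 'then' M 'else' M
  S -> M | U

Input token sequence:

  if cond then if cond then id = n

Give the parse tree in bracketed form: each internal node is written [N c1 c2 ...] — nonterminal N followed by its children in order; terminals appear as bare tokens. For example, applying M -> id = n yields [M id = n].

S
U
if cond then S
if cond then U
if cond then if cond then S
if cond then if cond then M
if cond then if cond then id = n

[S [U if cond then [S [U if cond then [S [M id = n]]]]]]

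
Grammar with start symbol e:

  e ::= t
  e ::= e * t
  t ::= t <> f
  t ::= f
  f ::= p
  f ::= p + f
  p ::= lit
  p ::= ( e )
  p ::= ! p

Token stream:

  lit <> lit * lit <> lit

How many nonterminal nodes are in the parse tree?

[e [e [t [t [f [p lit]]] <> [f [p lit]]]] * [t [t [f [p lit]]] <> [f [p lit]]]]

14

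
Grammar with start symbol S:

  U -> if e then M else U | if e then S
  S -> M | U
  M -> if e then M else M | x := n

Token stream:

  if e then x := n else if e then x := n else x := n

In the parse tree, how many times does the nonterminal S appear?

[S [M if e then [M x := n] else [M if e then [M x := n] else [M x := n]]]]

1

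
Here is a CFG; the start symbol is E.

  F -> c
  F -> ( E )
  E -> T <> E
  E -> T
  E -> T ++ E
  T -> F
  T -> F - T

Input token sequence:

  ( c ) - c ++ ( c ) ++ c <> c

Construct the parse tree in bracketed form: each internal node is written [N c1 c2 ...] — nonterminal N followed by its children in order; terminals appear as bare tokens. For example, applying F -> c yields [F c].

E
T ++ E
F - T ++ E
( E ) - T ++ E
( T ) - T ++ E
( F ) - T ++ E
( c ) - T ++ E
( c ) - F ++ E
( c ) - c ++ E
( c ) - c ++ T ++ E
( c ) - c ++ F ++ E
( c ) - c ++ ( E ) ++ E
( c ) - c ++ ( T ) ++ E
( c ) - c ++ ( F ) ++ E
( c ) - c ++ ( c ) ++ E
( c ) - c ++ ( c ) ++ T <> E
( c ) - c ++ ( c ) ++ F <> E
( c ) - c ++ ( c ) ++ c <> E
( c ) - c ++ ( c ) ++ c <> T
( c ) - c ++ ( c ) ++ c <> F
( c ) - c ++ ( c ) ++ c <> c

[E [T [F ( [E [T [F c]]] )] - [T [F c]]] ++ [E [T [F ( [E [T [F c]]] )]] ++ [E [T [F c]] <> [E [T [F c]]]]]]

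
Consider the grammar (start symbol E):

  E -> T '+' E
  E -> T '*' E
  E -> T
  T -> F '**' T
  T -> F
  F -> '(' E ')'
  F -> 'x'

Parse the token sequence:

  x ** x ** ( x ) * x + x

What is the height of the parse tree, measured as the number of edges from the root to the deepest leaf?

[E [T [F x] ** [T [F x] ** [T [F ( [E [T [F x]]] )]]]] * [E [T [F x]] + [E [T [F x]]]]]

8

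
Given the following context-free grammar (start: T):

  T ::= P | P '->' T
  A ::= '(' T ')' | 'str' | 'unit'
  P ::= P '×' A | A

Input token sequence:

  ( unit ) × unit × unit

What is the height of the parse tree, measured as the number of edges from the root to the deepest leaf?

[T [P [P [P [A ( [T [P [A unit]]] )]] × [A unit]] × [A unit]]]

8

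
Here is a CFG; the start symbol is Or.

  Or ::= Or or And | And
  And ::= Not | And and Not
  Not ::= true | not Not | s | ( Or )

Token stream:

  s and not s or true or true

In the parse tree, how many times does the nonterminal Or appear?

[Or [Or [Or [And [And [Not s]] and [Not not [Not s]]]] or [And [Not true]]] or [And [Not true]]]

3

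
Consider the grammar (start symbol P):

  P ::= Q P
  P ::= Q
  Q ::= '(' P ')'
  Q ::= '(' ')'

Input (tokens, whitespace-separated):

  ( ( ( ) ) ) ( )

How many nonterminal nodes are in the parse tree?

8

[P [Q ( [P [Q ( [P [Q ( )]] )]] )] [P [Q ( )]]]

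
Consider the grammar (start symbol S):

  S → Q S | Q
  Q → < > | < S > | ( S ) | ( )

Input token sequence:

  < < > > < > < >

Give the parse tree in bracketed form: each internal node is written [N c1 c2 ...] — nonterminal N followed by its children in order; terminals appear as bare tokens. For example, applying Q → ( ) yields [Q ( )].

S
Q S
< S > S
< Q > S
< < > > S
< < > > Q S
< < > > < > S
< < > > < > Q
< < > > < > < >

[S [Q < [S [Q < >]] >] [S [Q < >] [S [Q < >]]]]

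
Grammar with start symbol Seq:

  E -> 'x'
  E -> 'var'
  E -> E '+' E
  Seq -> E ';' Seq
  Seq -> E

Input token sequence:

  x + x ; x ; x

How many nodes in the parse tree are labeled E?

[Seq [E [E x] + [E x]] ; [Seq [E x] ; [Seq [E x]]]]

5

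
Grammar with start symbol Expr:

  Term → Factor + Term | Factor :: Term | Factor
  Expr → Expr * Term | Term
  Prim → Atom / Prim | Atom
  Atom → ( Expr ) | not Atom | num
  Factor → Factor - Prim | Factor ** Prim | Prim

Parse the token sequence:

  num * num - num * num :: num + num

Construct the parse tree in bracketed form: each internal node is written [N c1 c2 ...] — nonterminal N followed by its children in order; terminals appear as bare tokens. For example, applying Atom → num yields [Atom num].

[Expr [Expr [Expr [Term [Factor [Prim [Atom num]]]]] * [Term [Factor [Factor [Prim [Atom num]]] - [Prim [Atom num]]]]] * [Term [Factor [Prim [Atom num]]] :: [Term [Factor [Prim [Atom num]]] + [Term [Factor [Prim [Atom num]]]]]]]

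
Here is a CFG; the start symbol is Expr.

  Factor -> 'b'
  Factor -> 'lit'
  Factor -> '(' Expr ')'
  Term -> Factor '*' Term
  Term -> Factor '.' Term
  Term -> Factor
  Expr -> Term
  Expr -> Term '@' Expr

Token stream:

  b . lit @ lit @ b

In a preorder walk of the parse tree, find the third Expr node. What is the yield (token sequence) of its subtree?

b

[Expr [Term [Factor b] . [Term [Factor lit]]] @ [Expr [Term [Factor lit]] @ [Expr [Term [Factor b]]]]]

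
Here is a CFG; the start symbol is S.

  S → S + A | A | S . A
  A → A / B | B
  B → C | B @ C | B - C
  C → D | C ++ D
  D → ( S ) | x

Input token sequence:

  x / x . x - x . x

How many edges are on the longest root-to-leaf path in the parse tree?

[S [S [S [A [A [B [C [D x]]]] / [B [C [D x]]]]] . [A [B [B [C [D x]]] - [C [D x]]]]] . [A [B [C [D x]]]]]

8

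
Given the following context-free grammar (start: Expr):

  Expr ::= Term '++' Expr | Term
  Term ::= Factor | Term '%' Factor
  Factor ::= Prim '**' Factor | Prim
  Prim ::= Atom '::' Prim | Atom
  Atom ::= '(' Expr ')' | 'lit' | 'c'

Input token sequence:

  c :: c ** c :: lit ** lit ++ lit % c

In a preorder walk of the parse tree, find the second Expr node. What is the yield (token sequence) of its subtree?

[Expr [Term [Factor [Prim [Atom c] :: [Prim [Atom c]]] ** [Factor [Prim [Atom c] :: [Prim [Atom lit]]] ** [Factor [Prim [Atom lit]]]]]] ++ [Expr [Term [Term [Factor [Prim [Atom lit]]]] % [Factor [Prim [Atom c]]]]]]

lit % c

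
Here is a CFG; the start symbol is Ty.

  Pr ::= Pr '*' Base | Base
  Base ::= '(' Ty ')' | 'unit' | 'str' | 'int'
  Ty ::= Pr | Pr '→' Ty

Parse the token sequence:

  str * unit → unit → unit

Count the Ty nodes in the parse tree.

3

[Ty [Pr [Pr [Base str]] * [Base unit]] → [Ty [Pr [Base unit]] → [Ty [Pr [Base unit]]]]]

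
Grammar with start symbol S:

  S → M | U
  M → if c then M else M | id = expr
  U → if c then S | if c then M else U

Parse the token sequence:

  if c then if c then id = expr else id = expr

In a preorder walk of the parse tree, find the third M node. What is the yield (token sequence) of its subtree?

id = expr

[S [U if c then [S [M if c then [M id = expr] else [M id = expr]]]]]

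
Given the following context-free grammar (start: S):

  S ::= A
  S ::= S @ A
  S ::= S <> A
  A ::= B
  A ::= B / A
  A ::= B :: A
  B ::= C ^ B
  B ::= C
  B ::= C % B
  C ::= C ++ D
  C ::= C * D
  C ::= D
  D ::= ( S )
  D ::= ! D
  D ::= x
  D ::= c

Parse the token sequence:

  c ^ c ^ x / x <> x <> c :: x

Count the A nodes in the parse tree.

[S [S [S [A [B [C [D c]] ^ [B [C [D c]] ^ [B [C [D x]]]]] / [A [B [C [D x]]]]]] <> [A [B [C [D x]]]]] <> [A [B [C [D c]]] :: [A [B [C [D x]]]]]]

5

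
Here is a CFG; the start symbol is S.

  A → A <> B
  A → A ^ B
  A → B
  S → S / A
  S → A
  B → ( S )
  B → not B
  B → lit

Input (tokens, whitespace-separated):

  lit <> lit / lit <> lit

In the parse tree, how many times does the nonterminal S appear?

[S [S [A [A [B lit]] <> [B lit]]] / [A [A [B lit]] <> [B lit]]]

2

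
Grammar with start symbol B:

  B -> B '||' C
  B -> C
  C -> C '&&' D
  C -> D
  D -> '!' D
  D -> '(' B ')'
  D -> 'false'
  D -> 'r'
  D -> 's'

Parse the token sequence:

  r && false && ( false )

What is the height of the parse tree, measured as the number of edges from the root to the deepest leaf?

[B [C [C [C [D r]] && [D false]] && [D ( [B [C [D false]]] )]]]

6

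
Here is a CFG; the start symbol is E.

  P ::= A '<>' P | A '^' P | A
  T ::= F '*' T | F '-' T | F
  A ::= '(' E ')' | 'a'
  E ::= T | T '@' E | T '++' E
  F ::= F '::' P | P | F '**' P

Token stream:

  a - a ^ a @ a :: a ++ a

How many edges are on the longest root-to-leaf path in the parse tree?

7

[E [T [F [P [A a]]] - [T [F [P [A a] ^ [P [A a]]]]]] @ [E [T [F [F [P [A a]]] :: [P [A a]]]] ++ [E [T [F [P [A a]]]]]]]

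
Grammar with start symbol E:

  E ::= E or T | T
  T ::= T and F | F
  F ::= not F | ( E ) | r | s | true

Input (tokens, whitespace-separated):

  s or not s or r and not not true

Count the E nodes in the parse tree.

3

[E [E [E [T [F s]]] or [T [F not [F s]]]] or [T [T [F r]] and [F not [F not [F true]]]]]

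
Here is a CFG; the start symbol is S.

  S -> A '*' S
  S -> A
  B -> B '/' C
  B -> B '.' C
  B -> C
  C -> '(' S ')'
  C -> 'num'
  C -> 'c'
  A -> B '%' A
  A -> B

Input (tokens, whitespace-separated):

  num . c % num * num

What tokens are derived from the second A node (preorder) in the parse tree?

[S [A [B [B [C num]] . [C c]] % [A [B [C num]]]] * [S [A [B [C num]]]]]

num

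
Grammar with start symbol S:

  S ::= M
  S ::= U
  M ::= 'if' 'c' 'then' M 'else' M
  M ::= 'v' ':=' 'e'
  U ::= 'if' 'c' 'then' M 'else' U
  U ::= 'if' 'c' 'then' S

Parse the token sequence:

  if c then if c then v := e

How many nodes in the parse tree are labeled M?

1

[S [U if c then [S [U if c then [S [M v := e]]]]]]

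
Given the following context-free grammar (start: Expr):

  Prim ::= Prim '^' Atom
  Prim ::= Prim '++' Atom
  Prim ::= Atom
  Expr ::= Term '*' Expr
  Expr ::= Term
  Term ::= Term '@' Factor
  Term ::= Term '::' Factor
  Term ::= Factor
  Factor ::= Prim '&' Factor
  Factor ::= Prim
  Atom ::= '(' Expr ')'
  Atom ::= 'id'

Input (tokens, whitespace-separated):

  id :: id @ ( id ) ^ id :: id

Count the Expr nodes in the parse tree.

2

[Expr [Term [Term [Term [Term [Factor [Prim [Atom id]]]] :: [Factor [Prim [Atom id]]]] @ [Factor [Prim [Prim [Atom ( [Expr [Term [Factor [Prim [Atom id]]]]] )]] ^ [Atom id]]]] :: [Factor [Prim [Atom id]]]]]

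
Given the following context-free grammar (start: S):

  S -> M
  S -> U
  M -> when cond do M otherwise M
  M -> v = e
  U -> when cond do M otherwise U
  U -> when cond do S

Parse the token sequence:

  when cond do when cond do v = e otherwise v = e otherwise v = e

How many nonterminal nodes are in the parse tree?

[S [M when cond do [M when cond do [M v = e] otherwise [M v = e]] otherwise [M v = e]]]

6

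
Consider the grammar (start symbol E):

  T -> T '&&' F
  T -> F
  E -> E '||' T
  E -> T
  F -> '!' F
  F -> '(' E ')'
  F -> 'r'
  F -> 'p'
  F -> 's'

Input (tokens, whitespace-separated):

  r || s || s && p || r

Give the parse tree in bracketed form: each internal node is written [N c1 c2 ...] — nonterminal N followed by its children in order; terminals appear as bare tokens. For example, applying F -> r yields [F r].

E
E || T
E || T || T
E || T || T || T
T || T || T || T
F || T || T || T
r || T || T || T
r || F || T || T
r || s || T || T
r || s || T && F || T
r || s || F && F || T
r || s || s && F || T
r || s || s && p || T
r || s || s && p || F
r || s || s && p || r

[E [E [E [E [T [F r]]] || [T [F s]]] || [T [T [F s]] && [F p]]] || [T [F r]]]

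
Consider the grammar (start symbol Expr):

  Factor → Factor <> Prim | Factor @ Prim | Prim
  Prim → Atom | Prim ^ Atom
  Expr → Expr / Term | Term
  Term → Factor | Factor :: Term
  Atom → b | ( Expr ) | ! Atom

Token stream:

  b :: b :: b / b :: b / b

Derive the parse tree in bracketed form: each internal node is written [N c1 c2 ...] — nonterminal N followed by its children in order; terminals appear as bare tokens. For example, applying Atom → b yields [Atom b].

[Expr [Expr [Expr [Term [Factor [Prim [Atom b]]] :: [Term [Factor [Prim [Atom b]]] :: [Term [Factor [Prim [Atom b]]]]]]] / [Term [Factor [Prim [Atom b]]] :: [Term [Factor [Prim [Atom b]]]]]] / [Term [Factor [Prim [Atom b]]]]]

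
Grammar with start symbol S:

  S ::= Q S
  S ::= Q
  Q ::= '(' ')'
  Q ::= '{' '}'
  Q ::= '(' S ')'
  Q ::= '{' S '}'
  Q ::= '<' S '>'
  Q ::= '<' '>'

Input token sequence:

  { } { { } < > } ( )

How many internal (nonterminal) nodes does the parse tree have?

10

[S [Q { }] [S [Q { [S [Q { }] [S [Q < >]]] }] [S [Q ( )]]]]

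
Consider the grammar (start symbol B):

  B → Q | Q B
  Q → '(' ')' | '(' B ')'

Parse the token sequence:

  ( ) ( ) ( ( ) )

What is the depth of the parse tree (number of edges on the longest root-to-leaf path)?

6

[B [Q ( )] [B [Q ( )] [B [Q ( [B [Q ( )]] )]]]]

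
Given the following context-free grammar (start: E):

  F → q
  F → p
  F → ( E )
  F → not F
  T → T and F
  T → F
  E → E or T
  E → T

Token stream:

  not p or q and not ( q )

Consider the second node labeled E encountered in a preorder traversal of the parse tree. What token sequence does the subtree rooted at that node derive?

not p

[E [E [T [F not [F p]]]] or [T [T [F q]] and [F not [F ( [E [T [F q]]] )]]]]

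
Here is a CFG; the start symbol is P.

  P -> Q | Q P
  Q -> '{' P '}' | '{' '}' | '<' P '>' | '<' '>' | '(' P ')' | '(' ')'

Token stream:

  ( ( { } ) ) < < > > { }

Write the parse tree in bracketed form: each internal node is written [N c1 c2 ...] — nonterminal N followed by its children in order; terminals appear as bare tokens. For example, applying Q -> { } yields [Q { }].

P
Q P
( P ) P
( Q ) P
( ( P ) ) P
( ( Q ) ) P
( ( { } ) ) P
( ( { } ) ) Q P
( ( { } ) ) < P > P
( ( { } ) ) < Q > P
( ( { } ) ) < < > > P
( ( { } ) ) < < > > Q
( ( { } ) ) < < > > { }

[P [Q ( [P [Q ( [P [Q { }]] )]] )] [P [Q < [P [Q < >]] >] [P [Q { }]]]]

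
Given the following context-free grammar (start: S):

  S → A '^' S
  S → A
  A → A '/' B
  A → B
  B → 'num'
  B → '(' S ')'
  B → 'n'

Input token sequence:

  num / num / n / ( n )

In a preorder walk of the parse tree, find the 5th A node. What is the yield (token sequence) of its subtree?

n

[S [A [A [A [A [B num]] / [B num]] / [B n]] / [B ( [S [A [B n]]] )]]]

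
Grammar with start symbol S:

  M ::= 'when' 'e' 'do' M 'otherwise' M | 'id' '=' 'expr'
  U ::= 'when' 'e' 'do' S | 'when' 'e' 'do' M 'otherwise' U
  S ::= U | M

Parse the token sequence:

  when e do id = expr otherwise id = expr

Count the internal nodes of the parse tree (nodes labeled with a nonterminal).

4

[S [M when e do [M id = expr] otherwise [M id = expr]]]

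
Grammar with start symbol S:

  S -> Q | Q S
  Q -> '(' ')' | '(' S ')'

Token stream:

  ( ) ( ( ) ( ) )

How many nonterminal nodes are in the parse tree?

8

[S [Q ( )] [S [Q ( [S [Q ( )] [S [Q ( )]]] )]]]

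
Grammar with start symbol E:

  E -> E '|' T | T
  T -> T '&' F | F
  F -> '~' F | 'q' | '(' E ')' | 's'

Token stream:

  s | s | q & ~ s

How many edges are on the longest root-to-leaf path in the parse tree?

5

[E [E [E [T [F s]]] | [T [F s]]] | [T [T [F q]] & [F ~ [F s]]]]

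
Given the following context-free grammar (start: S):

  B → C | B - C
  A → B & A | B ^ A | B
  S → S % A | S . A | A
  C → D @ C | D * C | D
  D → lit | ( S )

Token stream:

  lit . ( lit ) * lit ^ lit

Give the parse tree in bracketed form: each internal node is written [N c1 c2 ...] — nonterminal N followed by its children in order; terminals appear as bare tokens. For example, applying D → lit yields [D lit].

[S [S [A [B [C [D lit]]]]] . [A [B [C [D ( [S [A [B [C [D lit]]]]] )] * [C [D lit]]]] ^ [A [B [C [D lit]]]]]]

S
S . A
A . A
B . A
C . A
D . A
lit . A
lit . B ^ A
lit . C ^ A
lit . D * C ^ A
lit . ( S ) * C ^ A
lit . ( A ) * C ^ A
lit . ( B ) * C ^ A
lit . ( C ) * C ^ A
lit . ( D ) * C ^ A
lit . ( lit ) * C ^ A
lit . ( lit ) * D ^ A
lit . ( lit ) * lit ^ A
lit . ( lit ) * lit ^ B
lit . ( lit ) * lit ^ C
lit . ( lit ) * lit ^ D
lit . ( lit ) * lit ^ lit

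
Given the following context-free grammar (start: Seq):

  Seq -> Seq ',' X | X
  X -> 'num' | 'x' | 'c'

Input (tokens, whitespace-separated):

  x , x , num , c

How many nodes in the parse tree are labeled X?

[Seq [Seq [Seq [Seq [X x]] , [X x]] , [X num]] , [X c]]

4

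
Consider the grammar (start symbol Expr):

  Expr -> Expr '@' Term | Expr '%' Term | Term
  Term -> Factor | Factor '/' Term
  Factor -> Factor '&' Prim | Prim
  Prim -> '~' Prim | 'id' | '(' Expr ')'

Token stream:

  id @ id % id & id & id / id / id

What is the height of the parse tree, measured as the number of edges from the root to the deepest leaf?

6

[Expr [Expr [Expr [Term [Factor [Prim id]]]] @ [Term [Factor [Prim id]]]] % [Term [Factor [Factor [Factor [Prim id]] & [Prim id]] & [Prim id]] / [Term [Factor [Prim id]] / [Term [Factor [Prim id]]]]]]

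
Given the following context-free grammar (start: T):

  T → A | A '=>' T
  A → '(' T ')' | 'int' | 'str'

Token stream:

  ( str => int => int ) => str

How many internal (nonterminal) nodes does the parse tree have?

10

[T [A ( [T [A str] => [T [A int] => [T [A int]]]] )] => [T [A str]]]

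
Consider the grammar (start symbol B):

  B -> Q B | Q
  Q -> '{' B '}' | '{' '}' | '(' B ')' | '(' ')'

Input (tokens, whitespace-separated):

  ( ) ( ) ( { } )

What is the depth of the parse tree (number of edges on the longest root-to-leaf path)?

6

[B [Q ( )] [B [Q ( )] [B [Q ( [B [Q { }]] )]]]]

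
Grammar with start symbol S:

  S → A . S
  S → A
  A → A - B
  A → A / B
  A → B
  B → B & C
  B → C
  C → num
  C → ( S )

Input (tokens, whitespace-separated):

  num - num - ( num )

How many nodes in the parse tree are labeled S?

2

[S [A [A [A [B [C num]]] - [B [C num]]] - [B [C ( [S [A [B [C num]]]] )]]]]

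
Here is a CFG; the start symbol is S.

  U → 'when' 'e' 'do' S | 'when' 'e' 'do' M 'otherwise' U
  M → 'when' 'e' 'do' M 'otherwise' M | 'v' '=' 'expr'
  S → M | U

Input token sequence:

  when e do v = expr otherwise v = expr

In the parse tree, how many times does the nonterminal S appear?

[S [M when e do [M v = expr] otherwise [M v = expr]]]

1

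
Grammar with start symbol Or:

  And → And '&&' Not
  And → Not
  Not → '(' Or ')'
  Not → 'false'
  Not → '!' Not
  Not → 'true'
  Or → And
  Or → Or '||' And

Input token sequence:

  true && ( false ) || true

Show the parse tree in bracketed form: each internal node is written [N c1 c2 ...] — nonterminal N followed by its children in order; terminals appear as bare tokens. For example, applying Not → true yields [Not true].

Or
Or || And
And || And
And && Not || And
Not && Not || And
true && Not || And
true && ( Or ) || And
true && ( And ) || And
true && ( Not ) || And
true && ( false ) || And
true && ( false ) || Not
true && ( false ) || true

[Or [Or [And [And [Not true]] && [Not ( [Or [And [Not false]]] )]]] || [And [Not true]]]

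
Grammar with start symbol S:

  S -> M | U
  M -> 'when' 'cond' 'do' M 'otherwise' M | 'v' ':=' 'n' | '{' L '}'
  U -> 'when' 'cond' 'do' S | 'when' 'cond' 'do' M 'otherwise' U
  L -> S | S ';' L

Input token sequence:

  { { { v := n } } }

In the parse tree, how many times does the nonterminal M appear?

4

[S [M { [L [S [M { [L [S [M { [L [S [M v := n]]] }]]] }]]] }]]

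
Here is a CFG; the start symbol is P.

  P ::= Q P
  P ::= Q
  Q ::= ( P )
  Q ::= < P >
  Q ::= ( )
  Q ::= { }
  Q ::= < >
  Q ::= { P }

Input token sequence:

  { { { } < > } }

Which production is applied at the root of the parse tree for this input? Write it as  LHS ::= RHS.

P ::= Q

[P [Q { [P [Q { [P [Q { }] [P [Q < >]]] }]] }]]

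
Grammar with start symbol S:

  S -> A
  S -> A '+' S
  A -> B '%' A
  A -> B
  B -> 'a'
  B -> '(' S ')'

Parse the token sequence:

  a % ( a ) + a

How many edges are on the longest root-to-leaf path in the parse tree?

[S [A [B a] % [A [B ( [S [A [B a]]] )]]] + [S [A [B a]]]]

7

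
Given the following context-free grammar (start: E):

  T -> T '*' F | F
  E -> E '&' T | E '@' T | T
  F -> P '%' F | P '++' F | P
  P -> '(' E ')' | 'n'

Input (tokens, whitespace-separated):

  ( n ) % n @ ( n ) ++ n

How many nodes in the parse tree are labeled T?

[E [E [T [F [P ( [E [T [F [P n]]]] )] % [F [P n]]]]] @ [T [F [P ( [E [T [F [P n]]]] )] ++ [F [P n]]]]]

4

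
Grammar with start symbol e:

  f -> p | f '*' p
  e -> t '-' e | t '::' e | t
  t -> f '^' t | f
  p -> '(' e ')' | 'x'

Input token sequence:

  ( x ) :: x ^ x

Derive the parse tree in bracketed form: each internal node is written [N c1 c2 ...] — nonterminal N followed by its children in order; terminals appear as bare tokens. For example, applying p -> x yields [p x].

[e [t [f [p ( [e [t [f [p x]]]] )]]] :: [e [t [f [p x]] ^ [t [f [p x]]]]]]

e
t :: e
f :: e
p :: e
( e ) :: e
( t ) :: e
( f ) :: e
( p ) :: e
( x ) :: e
( x ) :: t
( x ) :: f ^ t
( x ) :: p ^ t
( x ) :: x ^ t
( x ) :: x ^ f
( x ) :: x ^ p
( x ) :: x ^ x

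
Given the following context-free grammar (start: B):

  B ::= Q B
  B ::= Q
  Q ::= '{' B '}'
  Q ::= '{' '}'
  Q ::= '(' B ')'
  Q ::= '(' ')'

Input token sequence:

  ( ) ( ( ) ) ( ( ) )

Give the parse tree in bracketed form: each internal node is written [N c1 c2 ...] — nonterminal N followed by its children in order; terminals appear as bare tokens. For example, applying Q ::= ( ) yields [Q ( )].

[B [Q ( )] [B [Q ( [B [Q ( )]] )] [B [Q ( [B [Q ( )]] )]]]]

B
Q B
( ) B
( ) Q B
( ) ( B ) B
( ) ( Q ) B
( ) ( ( ) ) B
( ) ( ( ) ) Q
( ) ( ( ) ) ( B )
( ) ( ( ) ) ( Q )
( ) ( ( ) ) ( ( ) )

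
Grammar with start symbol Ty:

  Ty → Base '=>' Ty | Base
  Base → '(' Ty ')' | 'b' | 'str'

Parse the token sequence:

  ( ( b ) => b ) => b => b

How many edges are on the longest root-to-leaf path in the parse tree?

[Ty [Base ( [Ty [Base ( [Ty [Base b]] )] => [Ty [Base b]]] )] => [Ty [Base b] => [Ty [Base b]]]]

6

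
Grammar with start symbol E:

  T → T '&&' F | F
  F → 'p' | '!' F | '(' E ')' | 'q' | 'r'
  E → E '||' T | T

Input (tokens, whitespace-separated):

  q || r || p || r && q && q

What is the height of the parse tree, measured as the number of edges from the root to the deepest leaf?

[E [E [E [E [T [F q]]] || [T [F r]]] || [T [F p]]] || [T [T [T [F r]] && [F q]] && [F q]]]

6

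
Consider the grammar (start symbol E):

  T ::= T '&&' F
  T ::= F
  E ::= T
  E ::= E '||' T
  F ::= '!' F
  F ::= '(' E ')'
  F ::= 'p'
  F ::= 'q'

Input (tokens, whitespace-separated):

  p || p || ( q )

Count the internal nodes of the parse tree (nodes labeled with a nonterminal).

12

[E [E [E [T [F p]]] || [T [F p]]] || [T [F ( [E [T [F q]]] )]]]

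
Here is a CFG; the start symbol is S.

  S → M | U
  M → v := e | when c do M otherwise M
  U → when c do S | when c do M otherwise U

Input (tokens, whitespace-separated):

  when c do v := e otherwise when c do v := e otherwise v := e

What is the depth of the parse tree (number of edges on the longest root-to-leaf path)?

[S [M when c do [M v := e] otherwise [M when c do [M v := e] otherwise [M v := e]]]]

4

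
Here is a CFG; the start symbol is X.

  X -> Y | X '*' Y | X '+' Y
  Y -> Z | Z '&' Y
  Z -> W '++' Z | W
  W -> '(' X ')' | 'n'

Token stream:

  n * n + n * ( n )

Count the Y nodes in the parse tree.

5

[X [X [X [X [Y [Z [W n]]]] * [Y [Z [W n]]]] + [Y [Z [W n]]]] * [Y [Z [W ( [X [Y [Z [W n]]]] )]]]]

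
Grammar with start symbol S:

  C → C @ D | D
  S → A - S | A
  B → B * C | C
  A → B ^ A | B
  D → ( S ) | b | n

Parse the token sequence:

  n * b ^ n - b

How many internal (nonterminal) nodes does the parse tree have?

[S [A [B [B [C [D n]]] * [C [D b]]] ^ [A [B [C [D n]]]]] - [S [A [B [C [D b]]]]]]

17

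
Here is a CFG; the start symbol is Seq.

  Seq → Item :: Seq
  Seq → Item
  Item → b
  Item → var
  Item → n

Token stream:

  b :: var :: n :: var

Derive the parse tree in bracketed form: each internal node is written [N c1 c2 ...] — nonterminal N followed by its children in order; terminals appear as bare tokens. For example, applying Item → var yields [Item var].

Seq
Item :: Seq
b :: Seq
b :: Item :: Seq
b :: var :: Seq
b :: var :: Item :: Seq
b :: var :: n :: Seq
b :: var :: n :: Item
b :: var :: n :: var

[Seq [Item b] :: [Seq [Item var] :: [Seq [Item n] :: [Seq [Item var]]]]]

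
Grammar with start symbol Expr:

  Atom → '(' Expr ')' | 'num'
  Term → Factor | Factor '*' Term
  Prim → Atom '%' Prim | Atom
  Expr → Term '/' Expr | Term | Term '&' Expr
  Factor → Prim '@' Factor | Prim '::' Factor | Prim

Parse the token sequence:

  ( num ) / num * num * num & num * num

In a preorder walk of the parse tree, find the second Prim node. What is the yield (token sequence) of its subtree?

num

[Expr [Term [Factor [Prim [Atom ( [Expr [Term [Factor [Prim [Atom num]]]]] )]]]] / [Expr [Term [Factor [Prim [Atom num]]] * [Term [Factor [Prim [Atom num]]] * [Term [Factor [Prim [Atom num]]]]]] & [Expr [Term [Factor [Prim [Atom num]]] * [Term [Factor [Prim [Atom num]]]]]]]]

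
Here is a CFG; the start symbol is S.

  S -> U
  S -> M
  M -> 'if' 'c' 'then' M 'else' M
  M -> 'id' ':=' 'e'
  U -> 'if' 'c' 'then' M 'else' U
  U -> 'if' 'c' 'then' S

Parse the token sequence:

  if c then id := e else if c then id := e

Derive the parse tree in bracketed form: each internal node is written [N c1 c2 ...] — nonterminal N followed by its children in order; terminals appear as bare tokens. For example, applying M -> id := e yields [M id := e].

[S [U if c then [M id := e] else [U if c then [S [M id := e]]]]]

S
U
if c then M else U
if c then id := e else U
if c then id := e else if c then S
if c then id := e else if c then M
if c then id := e else if c then id := e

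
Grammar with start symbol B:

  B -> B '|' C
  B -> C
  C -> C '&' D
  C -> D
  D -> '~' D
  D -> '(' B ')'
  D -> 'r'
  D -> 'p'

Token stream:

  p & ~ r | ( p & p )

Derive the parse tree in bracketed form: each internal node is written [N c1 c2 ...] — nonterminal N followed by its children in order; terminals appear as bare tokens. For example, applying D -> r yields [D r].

B
B | C
C | C
C & D | C
D & D | C
p & D | C
p & ~ D | C
p & ~ r | C
p & ~ r | D
p & ~ r | ( B )
p & ~ r | ( C )
p & ~ r | ( C & D )
p & ~ r | ( D & D )
p & ~ r | ( p & D )
p & ~ r | ( p & p )

[B [B [C [C [D p]] & [D ~ [D r]]]] | [C [D ( [B [C [C [D p]] & [D p]]] )]]]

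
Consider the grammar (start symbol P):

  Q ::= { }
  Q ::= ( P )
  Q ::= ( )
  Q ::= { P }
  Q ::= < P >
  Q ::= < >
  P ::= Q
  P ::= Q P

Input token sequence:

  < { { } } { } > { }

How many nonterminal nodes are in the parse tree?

10

[P [Q < [P [Q { [P [Q { }]] }] [P [Q { }]]] >] [P [Q { }]]]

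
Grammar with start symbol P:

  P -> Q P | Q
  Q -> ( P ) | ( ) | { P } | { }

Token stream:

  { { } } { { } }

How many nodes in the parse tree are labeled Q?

4

[P [Q { [P [Q { }]] }] [P [Q { [P [Q { }]] }]]]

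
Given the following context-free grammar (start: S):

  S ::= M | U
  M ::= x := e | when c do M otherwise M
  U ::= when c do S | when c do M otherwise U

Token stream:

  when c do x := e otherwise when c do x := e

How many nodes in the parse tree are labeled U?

[S [U when c do [M x := e] otherwise [U when c do [S [M x := e]]]]]

2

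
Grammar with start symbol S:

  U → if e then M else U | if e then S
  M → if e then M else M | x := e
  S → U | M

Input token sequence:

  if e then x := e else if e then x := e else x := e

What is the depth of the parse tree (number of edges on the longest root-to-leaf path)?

[S [M if e then [M x := e] else [M if e then [M x := e] else [M x := e]]]]

4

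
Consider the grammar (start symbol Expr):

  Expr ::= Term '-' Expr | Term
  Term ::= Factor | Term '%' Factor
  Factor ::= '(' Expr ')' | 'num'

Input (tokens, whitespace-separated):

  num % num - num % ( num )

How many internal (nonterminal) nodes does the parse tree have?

[Expr [Term [Term [Factor num]] % [Factor num]] - [Expr [Term [Term [Factor num]] % [Factor ( [Expr [Term [Factor num]]] )]]]]

13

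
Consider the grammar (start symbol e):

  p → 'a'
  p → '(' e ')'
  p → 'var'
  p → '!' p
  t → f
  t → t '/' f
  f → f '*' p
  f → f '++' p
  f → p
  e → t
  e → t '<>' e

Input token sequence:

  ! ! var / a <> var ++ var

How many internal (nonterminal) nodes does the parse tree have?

15

[e [t [t [f [p ! [p ! [p var]]]]] / [f [p a]]] <> [e [t [f [f [p var]] ++ [p var]]]]]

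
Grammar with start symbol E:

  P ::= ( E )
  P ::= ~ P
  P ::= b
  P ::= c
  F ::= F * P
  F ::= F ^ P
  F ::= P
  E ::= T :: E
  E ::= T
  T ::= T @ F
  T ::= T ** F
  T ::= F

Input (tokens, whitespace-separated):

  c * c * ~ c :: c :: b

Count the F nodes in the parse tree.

5

[E [T [F [F [F [P c]] * [P c]] * [P ~ [P c]]]] :: [E [T [F [P c]]] :: [E [T [F [P b]]]]]]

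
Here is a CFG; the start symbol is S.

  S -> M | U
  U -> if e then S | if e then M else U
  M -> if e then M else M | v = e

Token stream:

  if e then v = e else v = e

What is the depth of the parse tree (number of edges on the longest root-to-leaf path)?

[S [M if e then [M v = e] else [M v = e]]]

3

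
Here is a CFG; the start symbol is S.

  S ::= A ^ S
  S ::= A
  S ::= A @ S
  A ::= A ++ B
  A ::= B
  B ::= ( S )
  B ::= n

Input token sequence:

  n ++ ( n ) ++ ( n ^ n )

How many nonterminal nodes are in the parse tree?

[S [A [A [A [B n]] ++ [B ( [S [A [B n]]] )]] ++ [B ( [S [A [B n]] ^ [S [A [B n]]]] )]]]

16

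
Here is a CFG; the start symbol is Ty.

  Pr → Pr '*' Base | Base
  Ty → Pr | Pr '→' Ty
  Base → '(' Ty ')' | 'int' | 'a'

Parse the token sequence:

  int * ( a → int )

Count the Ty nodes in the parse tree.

3

[Ty [Pr [Pr [Base int]] * [Base ( [Ty [Pr [Base a]] → [Ty [Pr [Base int]]]] )]]]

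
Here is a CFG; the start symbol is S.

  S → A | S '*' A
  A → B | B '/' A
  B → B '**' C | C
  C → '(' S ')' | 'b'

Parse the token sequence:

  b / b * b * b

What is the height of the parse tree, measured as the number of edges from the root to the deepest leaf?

[S [S [S [A [B [C b]] / [A [B [C b]]]]] * [A [B [C b]]]] * [A [B [C b]]]]

7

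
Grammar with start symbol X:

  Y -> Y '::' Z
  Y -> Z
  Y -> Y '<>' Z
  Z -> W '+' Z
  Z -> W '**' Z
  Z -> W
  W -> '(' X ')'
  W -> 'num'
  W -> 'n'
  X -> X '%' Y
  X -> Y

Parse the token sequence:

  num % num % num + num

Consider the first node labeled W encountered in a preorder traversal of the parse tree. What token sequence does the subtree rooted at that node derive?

[X [X [X [Y [Z [W num]]]] % [Y [Z [W num]]]] % [Y [Z [W num] + [Z [W num]]]]]

num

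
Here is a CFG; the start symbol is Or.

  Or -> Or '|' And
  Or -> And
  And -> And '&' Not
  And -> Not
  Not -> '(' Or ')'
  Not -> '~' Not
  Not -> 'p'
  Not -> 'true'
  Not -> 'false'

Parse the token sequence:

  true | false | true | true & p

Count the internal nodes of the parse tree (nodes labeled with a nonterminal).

14

[Or [Or [Or [Or [And [Not true]]] | [And [Not false]]] | [And [Not true]]] | [And [And [Not true]] & [Not p]]]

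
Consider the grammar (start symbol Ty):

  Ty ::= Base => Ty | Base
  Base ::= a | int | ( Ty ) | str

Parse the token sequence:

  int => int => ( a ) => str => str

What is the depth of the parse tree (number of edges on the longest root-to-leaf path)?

[Ty [Base int] => [Ty [Base int] => [Ty [Base ( [Ty [Base a]] )] => [Ty [Base str] => [Ty [Base str]]]]]]

6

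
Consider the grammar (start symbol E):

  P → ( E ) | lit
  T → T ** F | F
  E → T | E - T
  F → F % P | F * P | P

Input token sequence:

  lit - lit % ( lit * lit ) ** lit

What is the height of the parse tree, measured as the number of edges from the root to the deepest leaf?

10

[E [E [T [F [P lit]]]] - [T [T [F [F [P lit]] % [P ( [E [T [F [F [P lit]] * [P lit]]]] )]]] ** [F [P lit]]]]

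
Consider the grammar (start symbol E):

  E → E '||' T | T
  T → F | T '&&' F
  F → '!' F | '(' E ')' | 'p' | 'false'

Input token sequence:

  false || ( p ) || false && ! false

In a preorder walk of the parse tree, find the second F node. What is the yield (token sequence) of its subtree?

[E [E [E [T [F false]]] || [T [F ( [E [T [F p]]] )]]] || [T [T [F false]] && [F ! [F false]]]]

( p )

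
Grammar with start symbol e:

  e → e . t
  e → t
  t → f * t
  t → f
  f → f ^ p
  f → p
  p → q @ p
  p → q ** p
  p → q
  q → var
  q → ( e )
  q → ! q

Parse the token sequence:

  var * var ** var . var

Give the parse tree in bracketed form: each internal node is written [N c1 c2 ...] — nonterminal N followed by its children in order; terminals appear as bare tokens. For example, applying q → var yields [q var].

e
e . t
t . t
f * t . t
p * t . t
q * t . t
var * t . t
var * f . t
var * p . t
var * q ** p . t
var * var ** p . t
var * var ** q . t
var * var ** var . t
var * var ** var . f
var * var ** var . p
var * var ** var . q
var * var ** var . var

[e [e [t [f [p [q var]]] * [t [f [p [q var] ** [p [q var]]]]]]] . [t [f [p [q var]]]]]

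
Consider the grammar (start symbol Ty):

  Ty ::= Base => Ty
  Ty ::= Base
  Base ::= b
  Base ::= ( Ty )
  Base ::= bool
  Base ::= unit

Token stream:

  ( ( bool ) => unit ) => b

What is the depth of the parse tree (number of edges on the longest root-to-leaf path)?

[Ty [Base ( [Ty [Base ( [Ty [Base bool]] )] => [Ty [Base unit]]] )] => [Ty [Base b]]]

6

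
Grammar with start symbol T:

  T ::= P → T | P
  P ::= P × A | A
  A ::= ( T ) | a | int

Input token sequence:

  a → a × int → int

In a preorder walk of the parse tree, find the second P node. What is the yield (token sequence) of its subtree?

a × int

[T [P [A a]] → [T [P [P [A a]] × [A int]] → [T [P [A int]]]]]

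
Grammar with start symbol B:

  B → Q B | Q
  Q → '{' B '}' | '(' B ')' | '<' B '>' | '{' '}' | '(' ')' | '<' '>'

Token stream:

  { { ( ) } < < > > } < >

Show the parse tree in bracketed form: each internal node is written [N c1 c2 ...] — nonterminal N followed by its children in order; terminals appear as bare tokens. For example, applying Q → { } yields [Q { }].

[B [Q { [B [Q { [B [Q ( )]] }] [B [Q < [B [Q < >]] >]]] }] [B [Q < >]]]

B
Q B
{ B } B
{ Q B } B
{ { B } B } B
{ { Q } B } B
{ { ( ) } B } B
{ { ( ) } Q } B
{ { ( ) } < B > } B
{ { ( ) } < Q > } B
{ { ( ) } < < > > } B
{ { ( ) } < < > > } Q
{ { ( ) } < < > > } < >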